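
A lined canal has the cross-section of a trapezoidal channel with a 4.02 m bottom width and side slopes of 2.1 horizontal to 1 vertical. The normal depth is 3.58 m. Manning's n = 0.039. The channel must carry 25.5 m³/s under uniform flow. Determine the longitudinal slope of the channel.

S = 0.00023

With bottom width b = 4.02 m and side slope z = 2.1: A = (b + zy)y = (4.02 + 2.1×3.58)×3.58 = 41.31 m²; P = b + 2y√(1+z²) = 4.02 + 2×3.58×2.326 = 20.67 m.
Hydraulic radius R = A/P = 41.31/20.67 = 1.998 m.
From Manning's equation, S = [nQ / (1 A R^(2/3))]² = [0.039 × 25.5 / (1 × 41.31 × 1.998^(2/3))]² = 0.00023.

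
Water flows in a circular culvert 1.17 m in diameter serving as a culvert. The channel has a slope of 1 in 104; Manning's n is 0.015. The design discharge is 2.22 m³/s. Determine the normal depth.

y_n = 0.733 m

Manning's equation rearranged: A R^(2/3) = nQ / (1·√S) = 0.015 × 2.22 / (√0.009615) = 0.3396.
Try y = 0.875 m: A R^(2/3) = 0.4306 — high.
Try y = 0.733 m: A R^(2/3) = 0.3397 — matches.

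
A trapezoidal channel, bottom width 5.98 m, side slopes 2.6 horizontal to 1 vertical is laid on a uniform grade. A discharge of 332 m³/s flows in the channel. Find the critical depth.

At critical depth, Q² T / (g A³) = 1, i.e. A³/T = Q²/g = 332²/9.81 = 11240.
At y = 2.84 m: A³/T = 2635 — too small.
At y = 4.07 m: A³/T = 11280 — matches.

y_c = 4.07 m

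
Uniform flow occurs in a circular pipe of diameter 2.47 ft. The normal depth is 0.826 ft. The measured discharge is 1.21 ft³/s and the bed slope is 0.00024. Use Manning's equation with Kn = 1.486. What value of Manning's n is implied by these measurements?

For a circular section of diameter D = 2.47 ft at depth y = 0.826 ft, the central angle is θ = 2 arccos(1 − 2y/D) = 2.466 rad. Then A = (D²/8)(θ − sin θ) = 1.404 ft² and P = Dθ/2 = 3.046 ft.
Hydraulic radius R = A/P = 1.404/3.046 = 0.461 ft.
Rearranging Manning's equation: n = (1.486/Q) A R^(2/3) S^(1/2) = (1.486/1.21) × 1.404 × 0.461^(2/3) × √0.00024 = 0.0159.

n = 0.0159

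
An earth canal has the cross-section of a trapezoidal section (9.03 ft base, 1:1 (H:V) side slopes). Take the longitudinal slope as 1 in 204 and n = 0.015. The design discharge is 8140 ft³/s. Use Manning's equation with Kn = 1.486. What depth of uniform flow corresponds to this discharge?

y_n = 14.2 ft

Manning's equation rearranged: A R^(2/3) = nQ / (1.486·√S) = 0.015 × 8140 / (1.486 × √0.004902) = 1174.
Try y = 9.73 ft: A R^(2/3) = 533.3 — short.
Try y = 17.6 ft: A R^(2/3) = 1870 — over.
Try y = 14.2 ft: A R^(2/3) = 1173 — ≈ 1174.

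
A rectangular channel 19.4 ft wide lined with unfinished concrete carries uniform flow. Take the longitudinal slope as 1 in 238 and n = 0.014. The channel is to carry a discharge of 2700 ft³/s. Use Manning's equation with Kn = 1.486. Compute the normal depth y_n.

Manning's equation rearranged: A R^(2/3) = nQ / (1.486·√S) = 0.014 × 2700 / (1.486 × √0.004202) = 392.4.
At y = 5.43 ft: A R^(2/3) = 242 — low.
At y = 7.67 ft: A R^(2/3) = 392.4 — ≈ 392.4.

y_n = 7.67 ft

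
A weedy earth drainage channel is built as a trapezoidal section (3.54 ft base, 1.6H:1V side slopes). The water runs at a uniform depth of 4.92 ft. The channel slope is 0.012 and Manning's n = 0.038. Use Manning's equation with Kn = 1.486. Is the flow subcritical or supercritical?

With bottom width b = 3.54 ft and side slope z = 1.6: A = (b + zy)y = (3.54 + 1.6×4.92)×4.92 = 56.15 ft²; P = b + 2y√(1+z²) = 3.54 + 2×4.92×1.887 = 22.11 ft.
Hydraulic radius R = A/P = 56.15/22.11 = 2.54 ft.
V = (1.486/n) R^(2/3) √S = (1.486/0.038) × 2.54^(2/3) × √0.012 = 7.974 ft/s. Hydraulic depth D_h = A/T = 56.15/19.28 = 2.912 ft.
Froude number Fr = V/√(g·D_h) = 7.974/√(32.2×2.912) = 0.824, which is less than 1, so the flow is subcritical.

subcritical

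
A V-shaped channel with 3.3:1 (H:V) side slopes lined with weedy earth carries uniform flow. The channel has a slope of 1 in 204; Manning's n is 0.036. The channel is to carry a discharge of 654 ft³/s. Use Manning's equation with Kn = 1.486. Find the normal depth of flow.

y_n = 5.87 ft

Manning's equation rearranged: A R^(2/3) = nQ / (1.486·√S) = 0.036 × 654 / (1.486 × √0.004902) = 226.3.
At y = 4.08 ft: A R^(2/3) = 85.81 — low.
At y = 5.87 ft: A R^(2/3) = 226.4 — ≈ 226.3.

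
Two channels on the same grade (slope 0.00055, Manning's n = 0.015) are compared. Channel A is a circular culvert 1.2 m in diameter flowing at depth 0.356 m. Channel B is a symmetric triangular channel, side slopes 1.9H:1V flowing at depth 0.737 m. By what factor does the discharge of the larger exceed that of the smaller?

Channel A: For a circular section of diameter D = 1.2 m at depth y = 0.356 m, the central angle is θ = 2 arccos(1 − 2y/D) = 2.304 rad. Then A = (D²/8)(θ − sin θ) = 0.281 m² and P = Dθ/2 = 1.382 m. Hydraulic radius R = A/P = 0.281/1.382 = 0.2032 m. Q_A = (1/0.015)·0.281·0.2032^(2/3)·√0.00055 = 0.1519 m³/s.
Channel B: For a triangular section with side slope z = 1.9: A = zy² = 1.9×0.737² = 1.032 m²; P = 2y√(1+z²) = 2×0.737×2.147 = 3.165 m. Hydraulic radius R = A/P = 1.032/3.165 = 0.3261 m. Q_B = (1/0.015)·1.032·0.3261^(2/3)·√0.00055 = 0.7644 m³/s.
The larger discharge is 0.7644 m³/s and the smaller is 0.1519 m³/s; the ratio is 5.03.

5.03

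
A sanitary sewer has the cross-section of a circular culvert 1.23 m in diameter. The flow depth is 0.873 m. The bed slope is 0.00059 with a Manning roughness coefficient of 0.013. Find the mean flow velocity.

For a circular section of diameter D = 1.23 m at depth y = 0.873 m, the central angle is θ = 2 arccos(1 − 2y/D) = 4.007 rad. Then A = (D²/8)(θ − sin θ) = 0.9019 m² and P = Dθ/2 = 2.465 m.
Hydraulic radius R = A/P = 0.9019/2.465 = 0.3659 m.
From Manning's equation, V = (1/n) R^(2/3) S^(1/2) = (1/0.013) × 0.3659^(2/3) × 0.00059^(1/2) = 0.956 m/s.

V = 0.956 m/s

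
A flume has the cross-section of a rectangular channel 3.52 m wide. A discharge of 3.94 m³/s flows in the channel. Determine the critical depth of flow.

y_c = 0.504 m

For a rectangular channel, critical depth y_c = (q²/g)^(1/3) where q = Q/b = 3.94/3.52 = 1.119 m²/s.
So y_c = (1.119²/9.81)^(1/3) = 0.504 m.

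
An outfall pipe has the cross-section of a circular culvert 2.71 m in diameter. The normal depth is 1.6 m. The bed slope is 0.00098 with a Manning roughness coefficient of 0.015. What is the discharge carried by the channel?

For a circular section of diameter D = 2.71 m at depth y = 1.6 m, the central angle is θ = 2 arccos(1 − 2y/D) = 3.505 rad. Then A = (D²/8)(θ − sin θ) = 3.544 m² and P = Dθ/2 = 4.75 m.
Hydraulic radius R = A/P = 3.544/4.75 = 0.7462 m.
Manning's equation: Q = (1/n) A R^(2/3) S^(1/2) = (1/0.015) × 3.544 × 0.7462^(2/3) × 0.00098^(1/2) = 6.09 m³/s.

Q = 6.09 m³/s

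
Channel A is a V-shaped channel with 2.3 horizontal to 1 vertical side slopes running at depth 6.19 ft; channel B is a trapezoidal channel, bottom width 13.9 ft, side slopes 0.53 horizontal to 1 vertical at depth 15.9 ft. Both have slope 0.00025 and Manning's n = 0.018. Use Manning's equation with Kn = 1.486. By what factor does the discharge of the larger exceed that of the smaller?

Channel A: For a triangular section with side slope z = 2.3: A = zy² = 2.3×6.19² = 88.13 ft²; P = 2y√(1+z²) = 2×6.19×2.508 = 31.05 ft. Hydraulic radius R = A/P = 88.13/31.05 = 2.838 ft. Q_A = (1.486/0.018)·88.13·2.838^(2/3)·√0.00025 = 230.6 ft³/s.
Channel B: With bottom width b = 13.9 ft and side slope z = 0.53: A = (b + zy)y = (13.9 + 0.53×15.9)×15.9 = 355 ft²; P = b + 2y√(1+z²) = 13.9 + 2×15.9×1.132 = 49.89 ft. Hydraulic radius R = A/P = 355/49.89 = 7.116 ft. Q_B = (1.486/0.018)·355·7.116^(2/3)·√0.00025 = 1714 ft³/s.
The larger discharge is 1714 ft³/s and the smaller is 230.6 ft³/s; the ratio is 7.43.

7.43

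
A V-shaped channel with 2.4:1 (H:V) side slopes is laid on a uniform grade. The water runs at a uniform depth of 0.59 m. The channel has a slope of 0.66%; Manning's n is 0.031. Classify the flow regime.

For a triangular section with side slope z = 2.4: A = zy² = 2.4×0.59² = 0.8354 m²; P = 2y√(1+z²) = 2×0.59×2.6 = 3.068 m.
Hydraulic radius R = A/P = 0.8354/3.068 = 0.2723 m.
V = (1/n) R^(2/3) √S = (1/0.031) × 0.2723^(2/3) × √0.0066 = 1.101 m/s. Hydraulic depth D_h = A/T = 0.8354/2.832 = 0.295 m.
Froude number Fr = V/√(g·D_h) = 1.101/√(9.81×0.295) = 0.647, which is less than 1, so the flow is subcritical.

subcritical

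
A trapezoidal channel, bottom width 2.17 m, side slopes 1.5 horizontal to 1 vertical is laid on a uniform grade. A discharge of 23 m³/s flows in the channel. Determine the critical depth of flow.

At critical depth, Q² T / (g A³) = 1, i.e. A³/T = Q²/g = 23²/9.81 = 53.92.
Trying y = 1.38 m: A³/T = 31.75 — low.
Trying y = 1.89 m: A³/T = 108 — high.
Trying y = 1.58 m: A³/T = 53.41 — ≈ 53.92.

y_c = 1.58 m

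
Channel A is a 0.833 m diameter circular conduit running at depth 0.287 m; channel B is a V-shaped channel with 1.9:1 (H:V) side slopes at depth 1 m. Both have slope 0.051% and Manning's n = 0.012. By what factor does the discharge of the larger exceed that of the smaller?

Channel A: For a circular section of diameter D = 0.833 m at depth y = 0.287 m, the central angle is θ = 2 arccos(1 − 2y/D) = 2.509 rad. Then A = (D²/8)(θ − sin θ) = 0.1664 m² and P = Dθ/2 = 1.045 m. Hydraulic radius R = A/P = 0.1664/1.045 = 0.1592 m. Q_A = (1/0.012)·0.1664·0.1592^(2/3)·√0.00051 = 0.09197 m³/s.
Channel B: For a triangular section with side slope z = 1.9: A = zy² = 1.9×1² = 1.9 m²; P = 2y√(1+z²) = 2×1×2.147 = 4.294 m. Hydraulic radius R = A/P = 1.9/4.294 = 0.4425 m. Q_B = (1/0.012)·1.9·0.4425^(2/3)·√0.00051 = 2.076 m³/s.
The larger discharge is 2.076 m³/s and the smaller is 0.09197 m³/s; the ratio is 22.6.

22.6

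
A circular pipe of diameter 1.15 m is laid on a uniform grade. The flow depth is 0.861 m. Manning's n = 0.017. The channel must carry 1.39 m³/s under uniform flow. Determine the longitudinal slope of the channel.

For a circular section of diameter D = 1.15 m at depth y = 0.861 m, the central angle is θ = 2 arccos(1 − 2y/D) = 4.183 rad. Then A = (D²/8)(θ − sin θ) = 0.8341 m² and P = Dθ/2 = 2.405 m.
Hydraulic radius R = A/P = 0.8341/2.405 = 0.3468 m.
From Manning's equation, S = [nQ / (1 A R^(2/3))]² = [0.017 × 1.39 / (1 × 0.8341 × 0.3468^(2/3))]² = 0.00329.

S = 0.00329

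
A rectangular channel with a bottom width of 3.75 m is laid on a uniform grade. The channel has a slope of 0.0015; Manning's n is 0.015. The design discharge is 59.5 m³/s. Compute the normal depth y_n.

Manning's equation rearranged: A R^(2/3) = nQ / (1·√S) = 0.015 × 59.5 / (√0.0015) = 23.04.
Trying y = 3.45 m: A R^(2/3) = 14.73 — too small.
Trying y = 5 m: A R^(2/3) = 23.06 — matches.

y_n = 5 m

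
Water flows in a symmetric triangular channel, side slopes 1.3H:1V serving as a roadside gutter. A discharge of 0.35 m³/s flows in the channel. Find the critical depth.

y_c = 0.43 m

At critical depth, Q² T / (g A³) = 1, i.e. A³/T = Q²/g = 0.35²/9.81 = 0.01249.
Trying y = 0.303 m: A³/T = 0.002158 — too small.
Trying y = 0.55 m: A³/T = 0.04253 — too large.
Trying y = 0.43 m: A³/T = 0.01242 — ≈ 0.01249.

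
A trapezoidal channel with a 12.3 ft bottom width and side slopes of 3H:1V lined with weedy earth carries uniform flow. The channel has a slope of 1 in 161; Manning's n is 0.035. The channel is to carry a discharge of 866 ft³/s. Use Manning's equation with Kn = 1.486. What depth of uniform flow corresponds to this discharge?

y_n = 4.73 ft

Manning's equation rearranged: A R^(2/3) = nQ / (1.486·√S) = 0.035 × 866 / (1.486 × √0.006211) = 258.8.
At y = 3.52 ft: A R^(2/3) = 141.3 — low.
At y = 5.15 ft: A R^(2/3) = 309.4 — high.
At y = 4.73 ft: A R^(2/3) = 258.8 — matches.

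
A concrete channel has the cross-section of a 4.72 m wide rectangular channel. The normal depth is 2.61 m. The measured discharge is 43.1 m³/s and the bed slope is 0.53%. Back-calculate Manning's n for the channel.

n = 0.024

Flow area A = b·y = 4.72 × 2.61 = 12.32 m². Wetted perimeter P = b + 2y = 4.72 + 2×2.61 = 9.94 m.
Hydraulic radius R = A/P = 12.32/9.94 = 1.239 m.
Rearranging Manning's equation: n = (1/Q) A R^(2/3) S^(1/2) = (1/43.1) × 12.32 × 1.239^(2/3) × √0.0053 = 0.024.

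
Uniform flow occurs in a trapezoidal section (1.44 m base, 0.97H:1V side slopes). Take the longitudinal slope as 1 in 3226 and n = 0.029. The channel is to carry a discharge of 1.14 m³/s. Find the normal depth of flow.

y_n = 1.07 m

Manning's equation rearranged: A R^(2/3) = nQ / (1·√S) = 0.029 × 1.14 / (√0.00031) = 1.878.
Trying y = 1.29 m: A R^(2/3) = 2.71 — high.
Trying y = 0.83 m: A R^(2/3) = 1.169 — low.
Trying y = 1.07 m: A R^(2/3) = 1.885 — ≈ 1.878.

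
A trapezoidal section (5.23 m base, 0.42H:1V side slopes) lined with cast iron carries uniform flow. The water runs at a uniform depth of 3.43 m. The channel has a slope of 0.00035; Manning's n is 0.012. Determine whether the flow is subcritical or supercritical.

With bottom width b = 5.23 m and side slope z = 0.42: A = (b + zy)y = (5.23 + 0.42×3.43)×3.43 = 22.88 m²; P = b + 2y√(1+z²) = 5.23 + 2×3.43×1.085 = 12.67 m.
Hydraulic radius R = A/P = 22.88/12.67 = 1.806 m.
V = (1/n) R^(2/3) √S = (1/0.012) × 1.806^(2/3) × √0.00035 = 2.312 m/s. Hydraulic depth D_h = A/T = 22.88/8.111 = 2.821 m.
Froude number Fr = V/√(g·D_h) = 2.312/√(9.81×2.821) = 0.439, which is less than 1, so the flow is subcritical.

subcritical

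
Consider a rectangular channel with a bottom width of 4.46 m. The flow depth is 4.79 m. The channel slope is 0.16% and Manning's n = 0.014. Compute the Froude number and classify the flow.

Flow area A = b·y = 4.46 × 4.79 = 21.36 m². Wetted perimeter P = b + 2y = 4.46 + 2×4.79 = 14.04 m.
Hydraulic radius R = A/P = 21.36/14.04 = 1.522 m.
V = (1/n) R^(2/3) √S = (1/0.014) × 1.522^(2/3) × √0.0016 = 3.78 m/s. Hydraulic depth D_h = A/T = 21.36/4.46 = 4.79 m.
Froude number Fr = V/√(g·D_h) = 3.78/√(9.81×4.79) = 0.551, which is less than 1, so the flow is subcritical.

subcritical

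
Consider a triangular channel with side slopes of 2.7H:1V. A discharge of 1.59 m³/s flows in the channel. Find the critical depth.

y_c = 0.589 m

At critical depth, Q² T / (g A³) = 1, i.e. A³/T = Q²/g = 1.59²/9.81 = 0.2577.
Trying y = 0.711 m: A³/T = 0.6623 — too large.
Trying y = 0.472 m: A³/T = 0.08539 — too small.
Trying y = 0.589 m: A³/T = 0.2584 — ≈ 0.2577.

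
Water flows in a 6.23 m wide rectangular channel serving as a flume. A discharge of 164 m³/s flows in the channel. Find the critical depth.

For a rectangular channel, critical depth y_c = (q²/g)^(1/3) where q = Q/b = 164/6.23 = 26.32 m²/s.
So y_c = (26.32²/9.81)^(1/3) = 4.13 m.

y_c = 4.13 m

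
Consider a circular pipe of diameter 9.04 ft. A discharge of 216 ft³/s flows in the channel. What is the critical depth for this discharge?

At critical depth, Q² T / (g A³) = 1, i.e. A³/T = Q²/g = 216²/32.2 = 1449.
Try y = 3.01 ft: A³/T = 767.4 — too small.
Try y = 3.55 ft: A³/T = 1449 — matches.

y_c = 3.55 ft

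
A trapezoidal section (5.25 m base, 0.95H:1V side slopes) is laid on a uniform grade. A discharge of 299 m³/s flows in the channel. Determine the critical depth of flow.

y_c = 5.1 m

At critical depth, Q² T / (g A³) = 1, i.e. A³/T = Q²/g = 299²/9.81 = 9113.
Trying y = 3.94 m: A³/T = 3493 — short.
Trying y = 5.84 m: A³/T = 15340 — over.
Trying y = 5.1 m: A³/T = 9134 — close enough.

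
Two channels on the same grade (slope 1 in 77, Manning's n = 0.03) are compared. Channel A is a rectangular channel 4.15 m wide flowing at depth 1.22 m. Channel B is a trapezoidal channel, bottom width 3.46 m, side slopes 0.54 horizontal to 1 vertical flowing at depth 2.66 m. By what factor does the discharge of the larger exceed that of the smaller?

Channel A: Flow area A = b·y = 4.15 × 1.22 = 5.063 m². Wetted perimeter P = b + 2y = 4.15 + 2×1.22 = 6.59 m. Hydraulic radius R = A/P = 5.063/6.59 = 0.7683 m. Q_A = (1/0.03)·5.063·0.7683^(2/3)·√0.01299 = 16.13 m³/s.
Channel B: With bottom width b = 3.46 m and side slope z = 0.54: A = (b + zy)y = (3.46 + 0.54×2.66)×2.66 = 13.02 m²; P = b + 2y√(1+z²) = 3.46 + 2×2.66×1.136 = 9.506 m. Hydraulic radius R = A/P = 13.02/9.506 = 1.37 m. Q_B = (1/0.03)·13.02·1.37^(2/3)·√0.01299 = 61.03 m³/s.
The larger discharge is 61.03 m³/s and the smaller is 16.13 m³/s; the ratio is 3.78.

3.78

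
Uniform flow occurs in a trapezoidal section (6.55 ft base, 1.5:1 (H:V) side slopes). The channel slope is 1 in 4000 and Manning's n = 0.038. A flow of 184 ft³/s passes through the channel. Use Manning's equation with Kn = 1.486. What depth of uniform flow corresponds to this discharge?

y_n = 7.1 ft

Manning's equation rearranged: A R^(2/3) = nQ / (1.486·√S) = 0.038 × 184 / (1.486 × √0.00025) = 297.6.
Try y = 8.28 ft: A R^(2/3) = 416.3 — high.
Try y = 5.69 ft: A R^(2/3) = 185.3 — low.
Try y = 7.1 ft: A R^(2/3) = 297.3 — matches.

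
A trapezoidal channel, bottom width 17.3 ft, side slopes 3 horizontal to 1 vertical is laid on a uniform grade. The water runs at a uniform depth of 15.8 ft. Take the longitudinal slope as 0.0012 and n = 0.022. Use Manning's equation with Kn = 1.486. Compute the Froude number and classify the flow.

With bottom width b = 17.3 ft and side slope z = 3: A = (b + zy)y = (17.3 + 3×15.8)×15.8 = 1022 ft²; P = b + 2y√(1+z²) = 17.3 + 2×15.8×3.162 = 117.2 ft.
Hydraulic radius R = A/P = 1022/117.2 = 8.72 ft.
V = (1.486/n) R^(2/3) √S = (1.486/0.022) × 8.72^(2/3) × √0.0012 = 9.913 ft/s. Hydraulic depth D_h = A/T = 1022/112.1 = 9.119 ft.
Froude number Fr = V/√(g·D_h) = 9.913/√(32.2×9.119) = 0.578, which is less than 1, so the flow is subcritical.

subcritical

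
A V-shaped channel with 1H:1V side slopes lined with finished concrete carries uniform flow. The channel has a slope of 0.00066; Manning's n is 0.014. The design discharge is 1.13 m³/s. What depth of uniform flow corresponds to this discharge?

y_n = 1.08 m

Manning's equation rearranged: A R^(2/3) = nQ / (1·√S) = 0.014 × 1.13 / (√0.00066) = 0.6158.
Try y = 1.23 m: A R^(2/3) = 0.8684 — too large.
Try y = 0.745 m: A R^(2/3) = 0.2281 — too small.
Try y = 1.08 m: A R^(2/3) = 0.6139 — close enough.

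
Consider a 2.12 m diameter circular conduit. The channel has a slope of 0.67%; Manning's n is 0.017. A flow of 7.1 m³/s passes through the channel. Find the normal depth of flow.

y_n = 1.23 m

Manning's equation rearranged: A R^(2/3) = nQ / (1·√S) = 0.017 × 7.1 / (√0.0067) = 1.475.
Try y = 0.903 m: A R^(2/3) = 0.8731 — short.
Try y = 1.5 m: A R^(2/3) = 1.963 — over.
Try y = 1.23 m: A R^(2/3) = 1.474 — matches.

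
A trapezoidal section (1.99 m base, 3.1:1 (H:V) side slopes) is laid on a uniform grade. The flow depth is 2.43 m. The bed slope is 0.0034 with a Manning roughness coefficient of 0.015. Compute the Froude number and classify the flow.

With bottom width b = 1.99 m and side slope z = 3.1: A = (b + zy)y = (1.99 + 3.1×2.43)×2.43 = 23.14 m²; P = b + 2y√(1+z²) = 1.99 + 2×2.43×3.257 = 17.82 m.
Hydraulic radius R = A/P = 23.14/17.82 = 1.299 m.
V = (1/n) R^(2/3) √S = (1/0.015) × 1.299^(2/3) × √0.0034 = 4.627 m/s. Hydraulic depth D_h = A/T = 23.14/17.06 = 1.357 m.
Froude number Fr = V/√(g·D_h) = 4.627/√(9.81×1.357) = 1.27, which is greater than 1, so the flow is supercritical.

supercritical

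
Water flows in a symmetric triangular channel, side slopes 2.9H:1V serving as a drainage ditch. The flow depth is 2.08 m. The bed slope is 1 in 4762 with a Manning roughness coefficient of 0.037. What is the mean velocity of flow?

V = 0.387 m/s

For a triangular section with side slope z = 2.9: A = zy² = 2.9×2.08² = 12.55 m²; P = 2y√(1+z²) = 2×2.08×3.068 = 12.76 m.
Hydraulic radius R = A/P = 12.55/12.76 = 0.9832 m.
From Manning's equation, V = (1/n) R^(2/3) S^(1/2) = (1/0.037) × 0.9832^(2/3) × 0.00021^(1/2) = 0.387 m/s.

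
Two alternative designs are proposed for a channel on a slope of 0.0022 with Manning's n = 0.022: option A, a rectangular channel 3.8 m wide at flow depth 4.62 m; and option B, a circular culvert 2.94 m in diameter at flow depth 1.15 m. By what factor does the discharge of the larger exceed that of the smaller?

Channel A: Flow area A = b·y = 3.8 × 4.62 = 17.56 m². Wetted perimeter P = b + 2y = 3.8 + 2×4.62 = 13.04 m. Hydraulic radius R = A/P = 17.56/13.04 = 1.346 m. Q_A = (1/0.022)·17.56·1.346^(2/3)·√0.0022 = 45.64 m³/s.
Channel B: For a circular section of diameter D = 2.94 m at depth y = 1.15 m, the central angle is θ = 2 arccos(1 − 2y/D) = 2.703 rad. Then A = (D²/8)(θ − sin θ) = 2.461 m² and P = Dθ/2 = 3.973 m. Hydraulic radius R = A/P = 2.461/3.973 = 0.6194 m. Q_B = (1/0.022)·2.461·0.6194^(2/3)·√0.0022 = 3.813 m³/s.
The larger discharge is 45.64 m³/s and the smaller is 3.813 m³/s; the ratio is 12.

12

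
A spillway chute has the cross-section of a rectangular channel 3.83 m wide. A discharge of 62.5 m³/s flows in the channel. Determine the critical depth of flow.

y_c = 3.01 m

For a rectangular channel, critical depth y_c = (q²/g)^(1/3) where q = Q/b = 62.5/3.83 = 16.32 m²/s.
So y_c = (16.32²/9.81)^(1/3) = 3.01 m.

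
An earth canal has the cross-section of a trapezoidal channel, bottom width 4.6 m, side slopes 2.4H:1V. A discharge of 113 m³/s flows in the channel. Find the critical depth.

At critical depth, Q² T / (g A³) = 1, i.e. A³/T = Q²/g = 113²/9.81 = 1302.
At y = 3.04 m: A³/T = 2464 — over.
At y = 1.9 m: A³/T = 384.2 — short.
At y = 2.6 m: A³/T = 1311 — matches.

y_c = 2.6 m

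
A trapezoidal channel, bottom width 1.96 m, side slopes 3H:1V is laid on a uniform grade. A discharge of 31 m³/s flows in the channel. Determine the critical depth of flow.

At critical depth, Q² T / (g A³) = 1, i.e. A³/T = Q²/g = 31²/9.81 = 97.96.
Trying y = 1.28 m: A³/T = 42.45 — too small.
Trying y = 1.78 m: A³/T = 173.6 — too large.
Trying y = 1.56 m: A³/T = 98.18 — ≈ 97.96.

y_c = 1.56 m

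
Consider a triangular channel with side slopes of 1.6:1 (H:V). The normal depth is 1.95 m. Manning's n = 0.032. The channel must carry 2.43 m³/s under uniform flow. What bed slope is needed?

For a triangular section with side slope z = 1.6: A = zy² = 1.6×1.95² = 6.084 m²; P = 2y√(1+z²) = 2×1.95×1.887 = 7.359 m.
Hydraulic radius R = A/P = 6.084/7.359 = 0.8268 m.
From Manning's equation, S = [nQ / (1 A R^(2/3))]² = [0.032 × 2.43 / (1 × 6.084 × 0.8268^(2/3))]² = 0.000211.

S = 0.000211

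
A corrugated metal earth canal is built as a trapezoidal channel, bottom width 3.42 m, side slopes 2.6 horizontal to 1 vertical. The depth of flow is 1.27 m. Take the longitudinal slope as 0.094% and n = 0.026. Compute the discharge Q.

Q = 8.77 m³/s

With bottom width b = 3.42 m and side slope z = 2.6: A = (b + zy)y = (3.42 + 2.6×1.27)×1.27 = 8.537 m²; P = b + 2y√(1+z²) = 3.42 + 2×1.27×2.786 = 10.5 m.
Hydraulic radius R = A/P = 8.537/10.5 = 0.8134 m.
Manning's equation: Q = (1/n) A R^(2/3) S^(1/2) = (1/0.026) × 8.537 × 0.8134^(2/3) × 0.00094^(1/2) = 8.77 m³/s.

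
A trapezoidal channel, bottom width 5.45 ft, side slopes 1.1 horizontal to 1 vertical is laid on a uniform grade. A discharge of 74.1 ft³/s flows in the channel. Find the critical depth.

At critical depth, Q² T / (g A³) = 1, i.e. A³/T = Q²/g = 74.1²/32.2 = 170.5.
At y = 1.19 ft: A³/T = 64.49 — too small.
At y = 1.96 ft: A³/T = 339.4 — too large.
At y = 1.6 ft: A³/T = 171.1 — matches.

y_c = 1.6 ft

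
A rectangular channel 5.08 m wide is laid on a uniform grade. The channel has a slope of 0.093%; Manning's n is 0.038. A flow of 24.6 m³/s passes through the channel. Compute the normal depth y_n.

y_n = 4.39 m

Manning's equation rearranged: A R^(2/3) = nQ / (1·√S) = 0.038 × 24.6 / (√0.00093) = 30.65.
At y = 3.25 m: A R^(2/3) = 20.91 — low.
At y = 4.39 m: A R^(2/3) = 30.62 — ≈ 30.65.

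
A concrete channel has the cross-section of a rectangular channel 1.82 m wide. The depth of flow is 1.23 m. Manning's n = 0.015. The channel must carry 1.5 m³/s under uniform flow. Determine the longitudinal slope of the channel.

S = 0.00024

Flow area A = b·y = 1.82 × 1.23 = 2.239 m². Wetted perimeter P = b + 2y = 1.82 + 2×1.23 = 4.28 m.
Hydraulic radius R = A/P = 2.239/4.28 = 0.523 m.
From Manning's equation, S = [nQ / (1 A R^(2/3))]² = [0.015 × 1.5 / (1 × 2.239 × 0.523^(2/3))]² = 0.00024.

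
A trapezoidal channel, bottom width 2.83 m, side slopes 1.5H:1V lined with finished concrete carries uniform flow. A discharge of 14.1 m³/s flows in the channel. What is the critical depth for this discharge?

y_c = 1.11 m

At critical depth, Q² T / (g A³) = 1, i.e. A³/T = Q²/g = 14.1²/9.81 = 20.27.
At y = 1.39 m: A³/T = 45.55 — over.
At y = 0.806 m: A³/T = 6.574 — short.
At y = 1.11 m: A³/T = 20.16 — ≈ 20.27.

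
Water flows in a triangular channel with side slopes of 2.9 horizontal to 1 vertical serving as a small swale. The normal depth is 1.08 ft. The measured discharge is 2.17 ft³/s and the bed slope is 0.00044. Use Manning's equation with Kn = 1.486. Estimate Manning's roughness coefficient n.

For a triangular section with side slope z = 2.9: A = zy² = 2.9×1.08² = 3.383 ft²; P = 2y√(1+z²) = 2×1.08×3.068 = 6.626 ft.
Hydraulic radius R = A/P = 3.383/6.626 = 0.5105 ft.
Rearranging Manning's equation: n = (1.486/Q) A R^(2/3) S^(1/2) = (1.486/2.17) × 3.383 × 0.5105^(2/3) × √0.00044 = 0.031.

n = 0.031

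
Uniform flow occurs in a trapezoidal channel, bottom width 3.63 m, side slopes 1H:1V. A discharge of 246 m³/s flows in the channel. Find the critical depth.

y_c = 5.06 m

At critical depth, Q² T / (g A³) = 1, i.e. A³/T = Q²/g = 246²/9.81 = 6169.
Try y = 6.13 m: A³/T = 13480 — high.
Try y = 4.43 m: A³/T = 3645 — low.
Try y = 5.06 m: A³/T = 6183 — matches.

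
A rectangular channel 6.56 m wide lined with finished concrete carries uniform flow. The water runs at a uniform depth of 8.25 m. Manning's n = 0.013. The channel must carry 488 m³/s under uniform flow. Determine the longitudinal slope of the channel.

S = 0.00441

Flow area A = b·y = 6.56 × 8.25 = 54.12 m². Wetted perimeter P = b + 2y = 6.56 + 2×8.25 = 23.06 m.
Hydraulic radius R = A/P = 54.12/23.06 = 2.347 m.
From Manning's equation, S = [nQ / (1 A R^(2/3))]² = [0.013 × 488 / (1 × 54.12 × 2.347^(2/3))]² = 0.00441.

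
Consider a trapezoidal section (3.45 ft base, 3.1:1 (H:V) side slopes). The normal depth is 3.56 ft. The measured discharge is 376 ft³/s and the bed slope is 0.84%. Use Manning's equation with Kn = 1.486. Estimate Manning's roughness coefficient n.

With bottom width b = 3.45 ft and side slope z = 3.1: A = (b + zy)y = (3.45 + 3.1×3.56)×3.56 = 51.57 ft²; P = b + 2y√(1+z²) = 3.45 + 2×3.56×3.257 = 26.64 ft.
Hydraulic radius R = A/P = 51.57/26.64 = 1.936 ft.
Rearranging Manning's equation: n = (1.486/Q) A R^(2/3) S^(1/2) = (1.486/376) × 51.57 × 1.936^(2/3) × √0.0084 = 0.029.

n = 0.029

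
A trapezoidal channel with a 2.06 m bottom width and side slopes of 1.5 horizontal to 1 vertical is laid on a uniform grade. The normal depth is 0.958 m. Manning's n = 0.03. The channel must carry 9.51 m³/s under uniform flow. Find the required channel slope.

S = 0.0141

With bottom width b = 2.06 m and side slope z = 1.5: A = (b + zy)y = (2.06 + 1.5×0.958)×0.958 = 3.35 m²; P = b + 2y√(1+z²) = 2.06 + 2×0.958×1.803 = 5.514 m.
Hydraulic radius R = A/P = 3.35/5.514 = 0.6076 m.
From Manning's equation, S = [nQ / (1 A R^(2/3))]² = [0.03 × 9.51 / (1 × 3.35 × 0.6076^(2/3))]² = 0.0141.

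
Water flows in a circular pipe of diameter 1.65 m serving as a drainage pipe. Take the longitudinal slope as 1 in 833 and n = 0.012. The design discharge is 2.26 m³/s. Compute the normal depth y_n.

Manning's equation rearranged: A R^(2/3) = nQ / (1·√S) = 0.012 × 2.26 / (√0.0012) = 0.7827.
At y = 0.866 m: A R^(2/3) = 0.6427 — too small.
At y = 0.979 m: A R^(2/3) = 0.7825 — ≈ 0.7827.

y_n = 0.979 m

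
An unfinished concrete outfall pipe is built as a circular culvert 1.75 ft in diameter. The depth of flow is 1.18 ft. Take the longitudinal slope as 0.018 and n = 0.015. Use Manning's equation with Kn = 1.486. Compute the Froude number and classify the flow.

supercritical

For a circular section of diameter D = 1.75 ft at depth y = 1.18 ft, the central angle is θ = 2 arccos(1 − 2y/D) = 3.854 rad. Then A = (D²/8)(θ − sin θ) = 1.725 ft² and P = Dθ/2 = 3.372 ft.
Hydraulic radius R = A/P = 1.725/3.372 = 0.5117 ft.
V = (1.486/n) R^(2/3) √S = (1.486/0.015) × 0.5117^(2/3) × √0.018 = 8.503 ft/s. Hydraulic depth D_h = A/T = 1.725/1.64 = 1.052 ft.
Froude number Fr = V/√(g·D_h) = 8.503/√(32.2×1.052) = 1.46, which is greater than 1, so the flow is supercritical.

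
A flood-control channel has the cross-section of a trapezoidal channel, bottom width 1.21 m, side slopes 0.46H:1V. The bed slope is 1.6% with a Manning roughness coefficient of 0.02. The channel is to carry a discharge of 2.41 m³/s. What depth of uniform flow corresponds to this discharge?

y_n = 0.546 m

Manning's equation rearranged: A R^(2/3) = nQ / (1·√S) = 0.02 × 2.41 / (√0.016) = 0.3811.
Trying y = 0.612 m: A R^(2/3) = 0.4593 — over.
Trying y = 0.41 m: A R^(2/3) = 0.2404 — short.
Trying y = 0.546 m: A R^(2/3) = 0.3816 — close enough.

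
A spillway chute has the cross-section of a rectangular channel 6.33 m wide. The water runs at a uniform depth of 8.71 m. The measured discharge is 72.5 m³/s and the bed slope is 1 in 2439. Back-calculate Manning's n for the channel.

Flow area A = b·y = 6.33 × 8.71 = 55.13 m². Wetted perimeter P = b + 2y = 6.33 + 2×8.71 = 23.75 m.
Hydraulic radius R = A/P = 55.13/23.75 = 2.321 m.
Rearranging Manning's equation: n = (1/Q) A R^(2/3) S^(1/2) = (1/72.5) × 55.13 × 2.321^(2/3) × √0.00041 = 0.027.

n = 0.027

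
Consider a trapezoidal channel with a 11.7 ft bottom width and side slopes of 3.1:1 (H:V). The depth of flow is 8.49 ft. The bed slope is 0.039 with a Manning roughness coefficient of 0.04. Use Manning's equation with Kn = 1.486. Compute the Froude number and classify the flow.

With bottom width b = 11.7 ft and side slope z = 3.1: A = (b + zy)y = (11.7 + 3.1×8.49)×8.49 = 322.8 ft²; P = b + 2y√(1+z²) = 11.7 + 2×8.49×3.257 = 67.01 ft.
Hydraulic radius R = A/P = 322.8/67.01 = 4.817 ft.
V = (1.486/n) R^(2/3) √S = (1.486/0.04) × 4.817^(2/3) × √0.039 = 20.93 ft/s. Hydraulic depth D_h = A/T = 322.8/64.34 = 5.017 ft.
Froude number Fr = V/√(g·D_h) = 20.93/√(32.2×5.017) = 1.65, which is greater than 1, so the flow is supercritical.

supercritical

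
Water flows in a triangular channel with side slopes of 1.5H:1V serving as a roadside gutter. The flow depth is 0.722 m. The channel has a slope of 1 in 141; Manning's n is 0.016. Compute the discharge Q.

Q = 1.85 m³/s

For a triangular section with side slope z = 1.5: A = zy² = 1.5×0.722² = 0.7819 m²; P = 2y√(1+z²) = 2×0.722×1.803 = 2.603 m.
Hydraulic radius R = A/P = 0.7819/2.603 = 0.3004 m.
Manning's equation: Q = (1/n) A R^(2/3) S^(1/2) = (1/0.016) × 0.7819 × 0.3004^(2/3) × 0.007092^(1/2) = 1.85 m³/s.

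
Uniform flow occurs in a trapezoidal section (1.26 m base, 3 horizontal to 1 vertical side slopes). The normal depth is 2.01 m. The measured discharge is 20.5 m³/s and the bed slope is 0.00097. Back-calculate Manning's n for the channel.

With bottom width b = 1.26 m and side slope z = 3: A = (b + zy)y = (1.26 + 3×2.01)×2.01 = 14.65 m²; P = b + 2y√(1+z²) = 1.26 + 2×2.01×3.162 = 13.97 m.
Hydraulic radius R = A/P = 14.65/13.97 = 1.049 m.
Rearranging Manning's equation: n = (1/Q) A R^(2/3) S^(1/2) = (1/20.5) × 14.65 × 1.049^(2/3) × √0.00097 = 0.023.

n = 0.023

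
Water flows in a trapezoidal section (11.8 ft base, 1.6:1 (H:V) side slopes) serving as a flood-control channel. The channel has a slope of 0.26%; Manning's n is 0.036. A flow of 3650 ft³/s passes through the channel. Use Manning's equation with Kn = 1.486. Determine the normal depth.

y_n = 13.7 ft

Manning's equation rearranged: A R^(2/3) = nQ / (1.486·√S) = 0.036 × 3650 / (1.486 × √0.0026) = 1734.
Try y = 12 ft: A R^(2/3) = 1298 — low.
Try y = 16.5 ft: A R^(2/3) = 2627 — high.
Try y = 13.7 ft: A R^(2/3) = 1734 — close enough.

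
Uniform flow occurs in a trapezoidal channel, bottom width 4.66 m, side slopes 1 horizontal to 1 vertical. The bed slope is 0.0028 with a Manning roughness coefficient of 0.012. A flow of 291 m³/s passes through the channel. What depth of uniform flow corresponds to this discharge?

Manning's equation rearranged: A R^(2/3) = nQ / (1·√S) = 0.012 × 291 / (√0.0028) = 65.99.
Trying y = 5.46 m: A R^(2/3) = 108.4 — too large.
Trying y = 4.27 m: A R^(2/3) = 66.02 — ≈ 65.99.

y_n = 4.27 m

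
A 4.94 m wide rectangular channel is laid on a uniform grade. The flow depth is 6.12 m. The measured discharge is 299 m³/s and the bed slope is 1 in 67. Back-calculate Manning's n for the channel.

n = 0.018

Flow area A = b·y = 4.94 × 6.12 = 30.23 m². Wetted perimeter P = b + 2y = 4.94 + 2×6.12 = 17.18 m.
Hydraulic radius R = A/P = 30.23/17.18 = 1.76 m.
Rearranging Manning's equation: n = (1/Q) A R^(2/3) S^(1/2) = (1/299) × 30.23 × 1.76^(2/3) × √0.01493 = 0.018.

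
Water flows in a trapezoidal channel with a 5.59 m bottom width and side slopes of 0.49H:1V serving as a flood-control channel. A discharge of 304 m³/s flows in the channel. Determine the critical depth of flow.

At critical depth, Q² T / (g A³) = 1, i.e. A³/T = Q²/g = 304²/9.81 = 9421.
Trying y = 3.91 m: A³/T = 2683 — short.
Trying y = 6.76 m: A³/T = 17840 — over.
Trying y = 5.64 m: A³/T = 9407 — close enough.

y_c = 5.64 m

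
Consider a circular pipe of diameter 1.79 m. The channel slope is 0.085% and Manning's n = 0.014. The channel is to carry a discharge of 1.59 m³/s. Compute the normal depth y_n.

Manning's equation rearranged: A R^(2/3) = nQ / (1·√S) = 0.014 × 1.59 / (√0.00085) = 0.7635.
Trying y = 0.802 m: A R^(2/3) = 0.6085 — short.
Trying y = 0.915 m: A R^(2/3) = 0.7641 — ≈ 0.7635.

y_n = 0.915 m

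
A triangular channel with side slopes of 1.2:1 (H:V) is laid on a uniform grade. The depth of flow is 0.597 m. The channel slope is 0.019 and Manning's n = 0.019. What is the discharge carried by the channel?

Q = 1.16 m³/s

For a triangular section with side slope z = 1.2: A = zy² = 1.2×0.597² = 0.4277 m²; P = 2y√(1+z²) = 2×0.597×1.562 = 1.865 m.
Hydraulic radius R = A/P = 0.4277/1.865 = 0.2293 m.
Manning's equation: Q = (1/n) A R^(2/3) S^(1/2) = (1/0.019) × 0.4277 × 0.2293^(2/3) × 0.019^(1/2) = 1.16 m³/s.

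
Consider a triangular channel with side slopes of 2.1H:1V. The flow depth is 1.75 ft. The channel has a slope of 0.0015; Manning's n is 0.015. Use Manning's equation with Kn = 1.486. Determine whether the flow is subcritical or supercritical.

subcritical

For a triangular section with side slope z = 2.1: A = zy² = 2.1×1.75² = 6.431 ft²; P = 2y√(1+z²) = 2×1.75×2.326 = 8.141 ft.
Hydraulic radius R = A/P = 6.431/8.141 = 0.79 ft.
V = (1.486/n) R^(2/3) √S = (1.486/0.015) × 0.79^(2/3) × √0.0015 = 3.279 ft/s. Hydraulic depth D_h = A/T = 6.431/7.35 = 0.875 ft.
Froude number Fr = V/√(g·D_h) = 3.279/√(32.2×0.875) = 0.618, which is less than 1, so the flow is subcritical.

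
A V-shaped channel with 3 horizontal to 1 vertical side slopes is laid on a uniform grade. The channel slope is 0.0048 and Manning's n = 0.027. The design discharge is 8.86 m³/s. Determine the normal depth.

y_n = 1.27 m

Manning's equation rearranged: A R^(2/3) = nQ / (1·√S) = 0.027 × 8.86 / (√0.0048) = 3.453.
Try y = 0.933 m: A R^(2/3) = 1.517 — too small.
Try y = 1.47 m: A R^(2/3) = 5.098 — too large.
Try y = 1.27 m: A R^(2/3) = 3.451 — close enough.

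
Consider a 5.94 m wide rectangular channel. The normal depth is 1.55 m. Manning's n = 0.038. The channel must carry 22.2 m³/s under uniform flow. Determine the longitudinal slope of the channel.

S = 0.00819

Flow area A = b·y = 5.94 × 1.55 = 9.207 m². Wetted perimeter P = b + 2y = 5.94 + 2×1.55 = 9.04 m.
Hydraulic radius R = A/P = 9.207/9.04 = 1.018 m.
From Manning's equation, S = [nQ / (1 A R^(2/3))]² = [0.038 × 22.2 / (1 × 9.207 × 1.018^(2/3))]² = 0.00819.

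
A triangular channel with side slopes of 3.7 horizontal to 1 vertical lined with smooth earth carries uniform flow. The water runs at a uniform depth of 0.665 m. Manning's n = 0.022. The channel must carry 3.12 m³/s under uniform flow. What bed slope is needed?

For a triangular section with side slope z = 3.7: A = zy² = 3.7×0.665² = 1.636 m²; P = 2y√(1+z²) = 2×0.665×3.833 = 5.098 m.
Hydraulic radius R = A/P = 1.636/5.098 = 0.321 m.
From Manning's equation, S = [nQ / (1 A R^(2/3))]² = [0.022 × 3.12 / (1 × 1.636 × 0.321^(2/3))]² = 0.00801.

S = 0.00801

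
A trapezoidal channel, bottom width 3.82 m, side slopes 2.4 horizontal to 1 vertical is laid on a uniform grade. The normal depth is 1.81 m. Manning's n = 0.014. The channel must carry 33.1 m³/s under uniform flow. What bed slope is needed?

With bottom width b = 3.82 m and side slope z = 2.4: A = (b + zy)y = (3.82 + 2.4×1.81)×1.81 = 14.78 m²; P = b + 2y√(1+z²) = 3.82 + 2×1.81×2.6 = 13.23 m.
Hydraulic radius R = A/P = 14.78/13.23 = 1.117 m.
From Manning's equation, S = [nQ / (1 A R^(2/3))]² = [0.014 × 33.1 / (1 × 14.78 × 1.117^(2/3))]² = 0.000849.

S = 0.000849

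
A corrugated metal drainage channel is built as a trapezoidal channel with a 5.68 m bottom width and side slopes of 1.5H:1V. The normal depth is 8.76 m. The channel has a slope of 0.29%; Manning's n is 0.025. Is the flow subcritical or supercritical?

With bottom width b = 5.68 m and side slope z = 1.5: A = (b + zy)y = (5.68 + 1.5×8.76)×8.76 = 164.9 m²; P = b + 2y√(1+z²) = 5.68 + 2×8.76×1.803 = 37.26 m.
Hydraulic radius R = A/P = 164.9/37.26 = 4.424 m.
V = (1/n) R^(2/3) √S = (1/0.025) × 4.424^(2/3) × √0.0029 = 5.805 m/s. Hydraulic depth D_h = A/T = 164.9/31.96 = 5.158 m.
Froude number Fr = V/√(g·D_h) = 5.805/√(9.81×5.158) = 0.816, which is less than 1, so the flow is subcritical.

subcritical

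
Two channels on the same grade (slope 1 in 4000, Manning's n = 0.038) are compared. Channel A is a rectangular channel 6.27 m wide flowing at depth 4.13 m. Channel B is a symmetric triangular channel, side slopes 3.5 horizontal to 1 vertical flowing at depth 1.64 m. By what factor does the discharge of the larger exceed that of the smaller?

Channel A: Flow area A = b·y = 6.27 × 4.13 = 25.9 m². Wetted perimeter P = b + 2y = 6.27 + 2×4.13 = 14.53 m. Hydraulic radius R = A/P = 25.9/14.53 = 1.782 m. Q_A = (1/0.038)·25.9·1.782^(2/3)·√0.00025 = 15.84 m³/s.
Channel B: For a triangular section with side slope z = 3.5: A = zy² = 3.5×1.64² = 9.414 m²; P = 2y√(1+z²) = 2×1.64×3.64 = 11.94 m. Hydraulic radius R = A/P = 9.414/11.94 = 0.7884 m. Q_B = (1/0.038)·9.414·0.7884^(2/3)·√0.00025 = 3.343 m³/s.
The larger discharge is 15.84 m³/s and the smaller is 3.343 m³/s; the ratio is 4.74.

4.74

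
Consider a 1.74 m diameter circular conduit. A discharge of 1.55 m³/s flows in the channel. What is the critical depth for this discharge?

y_c = 0.608 m

At critical depth, Q² T / (g A³) = 1, i.e. A³/T = Q²/g = 1.55²/9.81 = 0.2449.
Trying y = 0.446 m: A³/T = 0.07348 — too small.
Trying y = 0.608 m: A³/T = 0.2443 — matches.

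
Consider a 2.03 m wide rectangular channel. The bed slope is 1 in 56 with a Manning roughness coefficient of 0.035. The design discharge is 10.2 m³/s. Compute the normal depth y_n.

Manning's equation rearranged: A R^(2/3) = nQ / (1·√S) = 0.035 × 10.2 / (√0.01786) = 2.672.
Try y = 1.42 m: A R^(2/3) = 2.032 — too small.
Try y = 2.2 m: A R^(2/3) = 3.503 — too large.
Try y = 1.76 m: A R^(2/3) = 2.664 — close enough.

y_n = 1.76 m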